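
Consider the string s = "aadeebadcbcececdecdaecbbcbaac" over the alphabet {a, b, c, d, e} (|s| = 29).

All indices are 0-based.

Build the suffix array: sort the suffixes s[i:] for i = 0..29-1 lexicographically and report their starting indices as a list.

rank | idx | suffix
   0 |  26 | aac
   1 |   0 | aadeebadcbcececdecdaecbbcbaac
   2 |  27 | ac
   3 |   6 | adcbcececdecdaecbbcbaac
   4 |   1 | adeebadcbcececdecdaecbbcbaac
   5 |  19 | aecbbcbaac
   6 |  25 | baac
   7 |   5 | badcbcececdecdaecbbcbaac
   8 |  22 | bbcbaac
   9 |  23 | bcbaac
  10 |   9 | bcececdecdaecbbcbaac
  11 |  28 | c
  12 |  24 | cbaac
  13 |  21 | cbbcbaac
  14 |   8 | cbcececdecdaecbbcbaac
  15 |  17 | cdaecbbcbaac
  16 |  14 | cdecdaecbbcbaac
  17 |  12 | cecdecdaecbbcbaac
  18 |  10 | cececdecdaecbbcbaac
  19 |  18 | daecbbcbaac
  20 |   7 | dcbcececdecdaecbbcbaac
  21 |  15 | decdaecbbcbaac
  22 |   2 | deebadcbcececdecdaecbbcbaac
  23 |   4 | ebadcbcececdecdaecbbcbaac
  24 |  20 | ecbbcbaac
  25 |  16 | ecdaecbbcbaac
  26 |  13 | ecdecdaecbbcbaac
  27 |  11 | ececdecdaecbbcbaac
  28 |   3 | eebadcbcececdecdaecbbcbaac

[26, 0, 27, 6, 1, 19, 25, 5, 22, 23, 9, 28, 24, 21, 8, 17, 14, 12, 10, 18, 7, 15, 2, 4, 20, 16, 13, 11, 3]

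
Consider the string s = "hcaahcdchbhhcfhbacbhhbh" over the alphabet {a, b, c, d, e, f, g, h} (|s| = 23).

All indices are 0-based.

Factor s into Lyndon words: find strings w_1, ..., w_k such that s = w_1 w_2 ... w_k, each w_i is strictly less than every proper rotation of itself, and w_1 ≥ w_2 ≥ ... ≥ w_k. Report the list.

["h", "c", "aahcdchbhhcfhbacbhhbh"]

emit factor 1: 'h' (i=0, period=1)
emit factor 2: 'c' (i=1, period=1)
emit factor 3: 'aahcdchbhhcfhbacbhhbh' (i=2, period=21)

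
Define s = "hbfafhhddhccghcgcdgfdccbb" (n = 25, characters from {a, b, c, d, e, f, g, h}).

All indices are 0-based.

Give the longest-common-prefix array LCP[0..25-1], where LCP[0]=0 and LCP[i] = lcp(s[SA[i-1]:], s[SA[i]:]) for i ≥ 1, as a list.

[0, 0, 1, 1, 0, 1, 2, 1, 1, 2, 0, 1, 1, 1, 0, 1, 1, 0, 1, 1, 0, 1, 2, 1, 1]

rank | idx | suffix
   0 |   3 | afhhddhccghcgcdgfdccbb
   1 |  24 | b
   2 |  23 | bb
   3 |   1 | bfafhhddhccghcgcdgfdccbb
   4 |  22 | cbb
   5 |  21 | ccbb
   6 |  10 | ccghcgcdgfdccbb
   7 |  16 | cdgfdccbb
   8 |  14 | cgcdgfdccbb
   9 |  11 | cghcgcdgfdccbb
  10 |  20 | dccbb
  11 |   7 | ddhccghcgcdgfdccbb
  12 |  17 | dgfdccbb
  13 |   8 | dhccghcgcdgfdccbb
  14 |   2 | fafhhddhccghcgcdgfdccbb
  15 |  19 | fdccbb
  16 |   4 | fhhddhccghcgcdgfdccbb
  17 |  15 | gcdgfdccbb
  18 |  18 | gfdccbb
  19 |  12 | ghcgcdgfdccbb
  20 |   0 | hbfafhhddhccghcgcdgfdccbb
  21 |   9 | hccghcgcdgfdccbb
  22 |  13 | hcgcdgfdccbb
  23 |   6 | hddhccghcgcdgfdccbb
  24 |   5 | hhddhccghcgcdgfdccbb

SA = [3, 24, 23, 1, 22, 21, 10, 16, 14, 11, 20, 7, 17, 8, 2, 19, 4, 15, 18, 12, 0, 9, 13, 6, 5]
[i] adj suffixes → lcp
  [1] 3/24 → 0 ('')
  [2] 24/23 → 1 ('b')
  [3] 23/1 → 1 ('b')
  [4] 1/22 → 0 ('')
  [5] 22/21 → 1 ('c')
  [6] 21/10 → 2 ('cc')
  [7] 10/16 → 1 ('c')
  [8] 16/14 → 1 ('c')
  [9] 14/11 → 2 ('cg')
  [10] 11/20 → 0 ('')
  [11] 20/7 → 1 ('d')
  [12] 7/17 → 1 ('d')
  [13] 17/8 → 1 ('d')
  [14] 8/2 → 0 ('')
  [15] 2/19 → 1 ('f')
  [16] 19/4 → 1 ('f')
  [17] 4/15 → 0 ('')
  [18] 15/18 → 1 ('g')
  [19] 18/12 → 1 ('g')
  [20] 12/0 → 0 ('')
  [21] 0/9 → 1 ('h')
  [22] 9/13 → 2 ('hc')
  [23] 13/6 → 1 ('h')
  [24] 6/5 → 1 ('h')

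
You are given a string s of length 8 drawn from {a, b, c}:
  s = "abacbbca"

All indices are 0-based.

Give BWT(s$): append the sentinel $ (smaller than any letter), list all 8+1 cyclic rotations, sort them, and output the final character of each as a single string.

rank  rotation   last
    0  $abacbbca  a
    1  a$abacbbc  c
    2  abacbbca$  $
    3  acbbca$ab  b
    4  bacbbca$a  a
    5  bbca$abac  c
    6  bca$abacb  b
    7  ca$abacbb  b
    8  cbbca$aba  a

ac$bacbba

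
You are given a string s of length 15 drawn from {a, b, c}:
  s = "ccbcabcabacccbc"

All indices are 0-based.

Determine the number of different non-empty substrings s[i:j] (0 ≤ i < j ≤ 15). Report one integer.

rank→(start, suffix):
  0 → (7, 'abacccbc')
  1 → (4, 'abcabacccbc')
  2 → (9, 'acccbc')
  3 → (8, 'bacccbc')
  4 → (13, 'bc')
  5 → (5, 'bcabacccbc')
  6 → (2, 'bcabcabacccbc')
  7 → (14, 'c')
  8 → (6, 'cabacccbc')
  9 → (3, 'cabcabacccbc')
  10 → (12, 'cbc')
  11 → (1, 'cbcabcabacccbc')
  12 → (11, 'ccbc')
  13 → (0, 'ccbcabcabacccbc')
  14 → (10, 'cccbc')

SA = [7, 4, 9, 8, 13, 5, 2, 14, 6, 3, 12, 1, 11, 0, 10]
rank  pair      lcp
   1  s[7:],s[4:]  2  'ab'
   2  s[4:],s[9:]  1  'a'
   3  s[9:],s[8:]  0  ''
   4  s[8:],s[13:]  1  'b'
   5  s[13:],s[5:]  2  'bc'
   6  s[5:],s[2:]  4  'bcab'
   7  s[2:],s[14:]  0  ''
   8  s[14:],s[6:]  1  'c'
   9  s[6:],s[3:]  3  'cab'
  10  s[3:],s[12:]  1  'c'
  11  s[12:],s[1:]  3  'cbc'
  12  s[1:],s[11:]  1  'c'
  13  s[11:],s[0:]  4  'ccbc'
  14  s[0:],s[10:]  2  'cc'

n(n+1)/2 = 15·16/2 = 120
Σ LCP = 0 + 2 + 1 + 0 + 1 + 2 + 4 + 0 + 1 + 3 + 1 + 3 + 1 + 4 + 2 = 25
distinct = 120 − 25 = 95

95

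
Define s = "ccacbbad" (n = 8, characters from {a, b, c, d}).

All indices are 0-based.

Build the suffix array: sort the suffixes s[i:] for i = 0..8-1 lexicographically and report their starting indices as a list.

rank | idx | suffix
   0 |   2 | acbbad
   1 |   6 | ad
   2 |   5 | bad
   3 |   4 | bbad
   4 |   1 | cacbbad
   5 |   3 | cbbad
   6 |   0 | ccacbbad
   7 |   7 | d

[2, 6, 5, 4, 1, 3, 0, 7]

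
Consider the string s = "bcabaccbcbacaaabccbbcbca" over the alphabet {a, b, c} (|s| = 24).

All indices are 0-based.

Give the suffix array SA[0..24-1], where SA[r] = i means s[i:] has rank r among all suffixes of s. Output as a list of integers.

rank→(start, suffix):
  0 → (23, 'a')
  1 → (12, 'aaabccbbcbca')
  2 → (13, 'aabccbbcbca')
  3 → (2, 'abaccbcbacaaabccbbcbca')
  4 → (14, 'abccbbcbca')
  5 → (10, 'acaaabccbbcbca')
  6 → (4, 'accbcbacaaabccbbcbca')
  7 → (9, 'bacaaabccbbcbca')
  8 → (3, 'baccbcbacaaabccbbcbca')
  9 → (18, 'bbcbca')
  10 → (21, 'bca')
  11 → (0, 'bcabaccbcbacaaabccbbcbca')
  12 → (7, 'bcbacaaabccbbcbca')
  13 → (19, 'bcbca')
  14 → (15, 'bccbbcbca')
  15 → (22, 'ca')
  16 → (11, 'caaabccbbcbca')
  17 → (1, 'cabaccbcbacaaabccbbcbca')
  18 → (8, 'cbacaaabccbbcbca')
  19 → (17, 'cbbcbca')
  20 → (20, 'cbca')
  21 → (6, 'cbcbacaaabccbbcbca')
  22 → (16, 'ccbbcbca')
  23 → (5, 'ccbcbacaaabccbbcbca')

[23, 12, 13, 2, 14, 10, 4, 9, 3, 18, 21, 0, 7, 19, 15, 22, 11, 1, 8, 17, 20, 6, 16, 5]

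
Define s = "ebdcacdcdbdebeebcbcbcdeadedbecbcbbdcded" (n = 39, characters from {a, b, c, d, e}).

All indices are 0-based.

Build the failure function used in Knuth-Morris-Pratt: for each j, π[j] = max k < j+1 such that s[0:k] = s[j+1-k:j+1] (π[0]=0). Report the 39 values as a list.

π[0] = 0
j=1 s[j]='b': π[1]=0 (border '')
j=2 s[j]='d': π[2]=0 (border '')
j=3 s[j]='c': π[3]=0 (border '')
j=4 s[j]='a': π[4]=0 (border '')
j=5 s[j]='c': π[5]=0 (border '')
j=6 s[j]='d': π[6]=0 (border '')
j=7 s[j]='c': π[7]=0 (border '')
j=8 s[j]='d': π[8]=0 (border '')
j=9 s[j]='b': π[9]=0 (border '')
j=10 s[j]='d': π[10]=0 (border '')
j=11 s[j]='e': π[11]=1 (border 'e')
j=12 s[j]='b': π[12]=2 (border 'eb')
j=13 s[j]='e': k: 2→0; π[13]=1 (border 'e')
j=14 s[j]='e': k: 1→0; π[14]=1 (border 'e')
j=15 s[j]='b': π[15]=2 (border 'eb')
j=16 s[j]='c': k: 2→0; π[16]=0 (border '')
j=17 s[j]='b': π[17]=0 (border '')
j=18 s[j]='c': π[18]=0 (border '')
j=19 s[j]='b': π[19]=0 (border '')
j=20 s[j]='c': π[20]=0 (border '')
j=21 s[j]='d': π[21]=0 (border '')
j=22 s[j]='e': π[22]=1 (border 'e')
j=23 s[j]='a': k: 1→0; π[23]=0 (border '')
j=24 s[j]='d': π[24]=0 (border '')
j=25 s[j]='e': π[25]=1 (border 'e')
j=26 s[j]='d': k: 1→0; π[26]=0 (border '')
j=27 s[j]='b': π[27]=0 (border '')
j=28 s[j]='e': π[28]=1 (border 'e')
j=29 s[j]='c': k: 1→0; π[29]=0 (border '')
j=30 s[j]='b': π[30]=0 (border '')
j=31 s[j]='c': π[31]=0 (border '')
j=32 s[j]='b': π[32]=0 (border '')
j=33 s[j]='b': π[33]=0 (border '')
j=34 s[j]='d': π[34]=0 (border '')
j=35 s[j]='c': π[35]=0 (border '')
j=36 s[j]='d': π[36]=0 (border '')
j=37 s[j]='e': π[37]=1 (border 'e')
j=38 s[j]='d': k: 1→0; π[38]=0 (border '')

[0, 0, 0, 0, 0, 0, 0, 0, 0, 0, 0, 1, 2, 1, 1, 2, 0, 0, 0, 0, 0, 0, 1, 0, 0, 1, 0, 0, 1, 0, 0, 0, 0, 0, 0, 0, 0, 1, 0]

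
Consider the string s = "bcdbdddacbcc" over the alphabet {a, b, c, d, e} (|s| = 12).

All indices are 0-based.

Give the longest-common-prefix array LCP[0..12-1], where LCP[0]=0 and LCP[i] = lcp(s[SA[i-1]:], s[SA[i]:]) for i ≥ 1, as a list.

[0, 0, 2, 1, 0, 1, 1, 1, 0, 1, 1, 2]

rank→(start, suffix):
  0 → (7, 'acbcc')
  1 → (9, 'bcc')
  2 → (0, 'bcdbdddacbcc')
  3 → (3, 'bdddacbcc')
  4 → (11, 'c')
  5 → (8, 'cbcc')
  6 → (10, 'cc')
  7 → (1, 'cdbdddacbcc')
  8 → (6, 'dacbcc')
  9 → (2, 'dbdddacbcc')
  10 → (5, 'ddacbcc')
  11 → (4, 'dddacbcc')

SA = [7, 9, 0, 3, 11, 8, 10, 1, 6, 2, 5, 4]
rank  pair      lcp
   1  s[7:],s[9:]  0  ''
   2  s[9:],s[0:]  2  'bc'
   3  s[0:],s[3:]  1  'b'
   4  s[3:],s[11:]  0  ''
   5  s[11:],s[8:]  1  'c'
   6  s[8:],s[10:]  1  'c'
   7  s[10:],s[1:]  1  'c'
   8  s[1:],s[6:]  0  ''
   9  s[6:],s[2:]  1  'd'
  10  s[2:],s[5:]  1  'd'
  11  s[5:],s[4:]  2  'dd'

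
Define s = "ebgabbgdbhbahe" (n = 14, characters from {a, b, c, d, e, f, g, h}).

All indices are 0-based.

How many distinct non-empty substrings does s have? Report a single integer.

sorted suffixes:
  #0 SA[0]=3  'abbgdbhbahe'
  #1 SA[1]=11  'ahe'
  #2 SA[2]=10  'bahe'
  #3 SA[3]=4  'bbgdbhbahe'
  #4 SA[4]=1  'bgabbgdbhbahe'
  #5 SA[5]=5  'bgdbhbahe'
  #6 SA[6]=8  'bhbahe'
  #7 SA[7]=7  'dbhbahe'
  #8 SA[8]=13  'e'
  #9 SA[9]=0  'ebgabbgdbhbahe'
  #10 SA[10]=2  'gabbgdbhbahe'
  #11 SA[11]=6  'gdbhbahe'
  #12 SA[12]=9  'hbahe'
  #13 SA[13]=12  'he'

SA = [3, 11, 10, 4, 1, 5, 8, 7, 13, 0, 2, 6, 9, 12]
[i] adj suffixes → lcp
  [1] 3/11 → 1 ('a')
  [2] 11/10 → 0 ('')
  [3] 10/4 → 1 ('b')
  [4] 4/1 → 1 ('b')
  [5] 1/5 → 2 ('bg')
  [6] 5/8 → 1 ('b')
  [7] 8/7 → 0 ('')
  [8] 7/13 → 0 ('')
  [9] 13/0 → 1 ('e')
  [10] 0/2 → 0 ('')
  [11] 2/6 → 1 ('g')
  [12] 6/9 → 0 ('')
  [13] 9/12 → 1 ('h')

n(n+1)/2 = 14·15/2 = 105
Σ LCP = 0 + 1 + 0 + 1 + 1 + 2 + 1 + 0 + 0 + 1 + 0 + 1 + 0 + 1 = 9
distinct = 105 − 9 = 96

96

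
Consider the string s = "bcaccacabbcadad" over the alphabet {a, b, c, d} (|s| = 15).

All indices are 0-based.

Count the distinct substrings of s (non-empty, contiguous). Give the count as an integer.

rank→(start, suffix):
  0 → (7, 'abbcadad')
  1 → (5, 'acabbcadad')
  2 → (2, 'accacabbcadad')
  3 → (13, 'ad')
  4 → (11, 'adad')
  5 → (8, 'bbcadad')
  6 → (0, 'bcaccacabbcadad')
  7 → (9, 'bcadad')
  8 → (6, 'cabbcadad')
  9 → (4, 'cacabbcadad')
  10 → (1, 'caccacabbcadad')
  11 → (10, 'cadad')
  12 → (3, 'ccacabbcadad')
  13 → (14, 'd')
  14 → (12, 'dad')

SA = [7, 5, 2, 13, 11, 8, 0, 9, 6, 4, 1, 10, 3, 14, 12]
i: (SA[i-1],SA[i]) lcp shared
  1: (7,5) 1 'a'
  2: (5,2) 2 'ac'
  3: (2,13) 1 'a'
  4: (13,11) 2 'ad'
  5: (11,8) 0 ''
  6: (8,0) 1 'b'
  7: (0,9) 3 'bca'
  8: (9,6) 0 ''
  9: (6,4) 2 'ca'
  10: (4,1) 3 'cac'
  11: (1,10) 2 'ca'
  12: (10,3) 1 'c'
  13: (3,14) 0 ''
  14: (14,12) 1 'd'

n(n+1)/2 = 15·16/2 = 120
Σ LCP = 0 + 1 + 2 + 1 + 2 + 0 + 1 + 3 + 0 + 2 + 3 + 2 + 1 + 0 + 1 = 19
distinct = 120 − 19 = 101

101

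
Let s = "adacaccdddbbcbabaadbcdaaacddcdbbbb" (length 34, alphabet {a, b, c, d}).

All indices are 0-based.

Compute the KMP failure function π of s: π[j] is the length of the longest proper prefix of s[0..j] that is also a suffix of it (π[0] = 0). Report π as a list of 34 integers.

[0, 0, 1, 0, 1, 0, 0, 0, 0, 0, 0, 0, 0, 0, 1, 0, 1, 1, 2, 0, 0, 0, 1, 1, 1, 0, 0, 0, 0, 0, 0, 0, 0, 0]

π[0] = 0
j=1 s[j]='d': π[1]=0 (border '')
j=2 s[j]='a': π[2]=1 (border 'a')
j=3 s[j]='c': k: 1→0; π[3]=0 (border '')
j=4 s[j]='a': π[4]=1 (border 'a')
j=5 s[j]='c': k: 1→0; π[5]=0 (border '')
j=6 s[j]='c': π[6]=0 (border '')
j=7 s[j]='d': π[7]=0 (border '')
j=8 s[j]='d': π[8]=0 (border '')
j=9 s[j]='d': π[9]=0 (border '')
j=10 s[j]='b': π[10]=0 (border '')
j=11 s[j]='b': π[11]=0 (border '')
j=12 s[j]='c': π[12]=0 (border '')
j=13 s[j]='b': π[13]=0 (border '')
j=14 s[j]='a': π[14]=1 (border 'a')
j=15 s[j]='b': k: 1→0; π[15]=0 (border '')
j=16 s[j]='a': π[16]=1 (border 'a')
j=17 s[j]='a': k: 1→0; π[17]=1 (border 'a')
j=18 s[j]='d': π[18]=2 (border 'ad')
j=19 s[j]='b': k: 2→0; π[19]=0 (border '')
j=20 s[j]='c': π[20]=0 (border '')
j=21 s[j]='d': π[21]=0 (border '')
j=22 s[j]='a': π[22]=1 (border 'a')
j=23 s[j]='a': k: 1→0; π[23]=1 (border 'a')
j=24 s[j]='a': k: 1→0; π[24]=1 (border 'a')
j=25 s[j]='c': k: 1→0; π[25]=0 (border '')
j=26 s[j]='d': π[26]=0 (border '')
j=27 s[j]='d': π[27]=0 (border '')
j=28 s[j]='c': π[28]=0 (border '')
j=29 s[j]='d': π[29]=0 (border '')
j=30 s[j]='b': π[30]=0 (border '')
j=31 s[j]='b': π[31]=0 (border '')
j=32 s[j]='b': π[32]=0 (border '')
j=33 s[j]='b': π[33]=0 (border '')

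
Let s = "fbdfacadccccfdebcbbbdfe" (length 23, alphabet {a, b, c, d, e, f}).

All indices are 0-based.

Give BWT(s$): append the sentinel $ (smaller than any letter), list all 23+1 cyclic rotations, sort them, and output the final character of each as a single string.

efccbefbabdcccafbbfdd$cd

rank  rotation                  last
    0  $fbdfacadccccfdebcbbbdfe  e
    1  acadccccfdebcbbbdfe$fbdf  f
    2  adccccfdebcbbbdfe$fbdfac  c
    3  bbbdfe$fbdfacadccccfdebc  c
    4  bbdfe$fbdfacadccccfdebcb  b
    5  bcbbbdfe$fbdfacadccccfde  e
    6  bdfacadccccfdebcbbbdfe$f  f
    7  bdfe$fbdfacadccccfdebcbb  b
    8  cadccccfdebcbbbdfe$fbdfa  a
    9  cbbbdfe$fbdfacadccccfdeb  b
   10  ccccfdebcbbbdfe$fbdfacad  d
   11  cccfdebcbbbdfe$fbdfacadc  c
   12  ccfdebcbbbdfe$fbdfacadcc  c
   13  cfdebcbbbdfe$fbdfacadccc  c
   14  dccccfdebcbbbdfe$fbdfaca  a
   15  debcbbbdfe$fbdfacadccccf  f
   16  dfacadccccfdebcbbbdfe$fb  b
   17  dfe$fbdfacadccccfdebcbbb  b
   18  e$fbdfacadccccfdebcbbbdf  f
   19  ebcbbbdfe$fbdfacadccccfd  d
   20  facadccccfdebcbbbdfe$fbd  d
   21  fbdfacadccccfdebcbbbdfe$  $
   22  fdebcbbbdfe$fbdfacadcccc  c
   23  fe$fbdfacadccccfdebcbbbd  d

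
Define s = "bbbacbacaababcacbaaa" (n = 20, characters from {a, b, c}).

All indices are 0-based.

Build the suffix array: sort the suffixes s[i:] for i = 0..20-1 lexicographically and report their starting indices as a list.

rank | idx | suffix
   0 |  19 | a
   1 |  18 | aa
   2 |  17 | aaa
   3 |   8 | aababcacbaaa
   4 |   9 | ababcacbaaa
   5 |  11 | abcacbaaa
   6 |   6 | acaababcacbaaa
   7 |  14 | acbaaa
   8 |   3 | acbacaababcacbaaa
   9 |  16 | baaa
  10 |  10 | babcacbaaa
  11 |   5 | bacaababcacbaaa
  12 |   2 | bacbacaababcacbaaa
  13 |   1 | bbacbacaababcacbaaa
  14 |   0 | bbbacbacaababcacbaaa
  15 |  12 | bcacbaaa
  16 |   7 | caababcacbaaa
  17 |  13 | cacbaaa
  18 |  15 | cbaaa
  19 |   4 | cbacaababcacbaaa

[19, 18, 17, 8, 9, 11, 6, 14, 3, 16, 10, 5, 2, 1, 0, 12, 7, 13, 15, 4]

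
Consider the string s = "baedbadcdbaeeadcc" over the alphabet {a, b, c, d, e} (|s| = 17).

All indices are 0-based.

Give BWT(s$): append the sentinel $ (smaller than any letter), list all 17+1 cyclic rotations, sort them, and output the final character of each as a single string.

rank  rotation            last
    0  $baedbadcdbaeeadcc  c
    1  adcc$baedbadcdbaee  e
    2  adcdbaeeadcc$baedb  b
    3  aedbadcdbaeeadcc$b  b
    4  aeeadcc$baedbadcdb  b
    5  badcdbaeeadcc$baed  d
    6  baedbadcdbaeeadcc$  $
    7  baeeadcc$baedbadcd  d
    8  c$baedbadcdbaeeadc  c
    9  cc$baedbadcdbaeead  d
   10  cdbaeeadcc$baedbad  d
   11  dbadcdbaeeadcc$bae  e
   12  dbaeeadcc$baedbadc  c
   13  dcc$baedbadcdbaeea  a
   14  dcdbaeeadcc$baedba  a
   15  eadcc$baedbadcdbae  e
   16  edbadcdbaeeadcc$ba  a
   17  eeadcc$baedbadcdba  a

cebbbd$dcddecaaeaa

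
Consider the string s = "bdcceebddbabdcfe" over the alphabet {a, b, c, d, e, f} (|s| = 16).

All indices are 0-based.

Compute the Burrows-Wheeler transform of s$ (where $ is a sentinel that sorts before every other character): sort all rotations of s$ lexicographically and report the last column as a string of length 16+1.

ebd$aedcddbbbfecc

rank  rotation           last
    0  $bdcceebddbabdcfe  e
    1  abdcfe$bdcceebddb  b
    2  babdcfe$bdcceebdd  d
    3  bdcceebddbabdcfe$  $
    4  bdcfe$bdcceebddba  a
    5  bddbabdcfe$bdccee  e
    6  cceebddbabdcfe$bd  d
    7  ceebddbabdcfe$bdc  c
    8  cfe$bdcceebddbabd  d
    9  dbabdcfe$bdcceebd  d
   10  dcceebddbabdcfe$b  b
   11  dcfe$bdcceebddbab  b
   12  ddbabdcfe$bdcceeb  b
   13  e$bdcceebddbabdcf  f
   14  ebddbabdcfe$bdcce  e
   15  eebddbabdcfe$bdcc  c
   16  fe$bdcceebddbabdc  c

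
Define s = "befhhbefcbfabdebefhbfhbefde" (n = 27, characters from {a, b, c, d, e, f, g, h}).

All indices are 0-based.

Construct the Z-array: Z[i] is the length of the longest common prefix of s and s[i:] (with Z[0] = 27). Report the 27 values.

Z[0]=27
i=1: i≥r, start 0; Z[1]=0
i=2: i≥r, start 0; Z[2]=0
i=3: i≥r, start 0; Z[3]=0
i=4: i≥r, start 0; Z[4]=0
i=5: i≥r, start 0; Z[5]=3 scan→box=[5,8)
i=6: min(r-i=2, Z[1]=0)=0; Z[6]=0
i=7: min(r-i=1, Z[2]=0)=0; Z[7]=0
i=8: i≥r, start 0; Z[8]=0
i=9: i≥r, start 0; Z[9]=1 scan→box=[9,10)
i=10: i≥r, start 0; Z[10]=0
i=11: i≥r, start 0; Z[11]=0
i=12: i≥r, start 0; Z[12]=1 scan→box=[12,13)
i=13: i≥r, start 0; Z[13]=0
i=14: i≥r, start 0; Z[14]=0
i=15: i≥r, start 0; Z[15]=4 scan→box=[15,19)
i=16: min(r-i=3, Z[1]=0)=0; Z[16]=0
i=17: min(r-i=2, Z[2]=0)=0; Z[17]=0
i=18: min(r-i=1, Z[3]=0)=0; Z[18]=0
i=19: i≥r, start 0; Z[19]=1 scan→box=[19,20)
i=20: i≥r, start 0; Z[20]=0
i=21: i≥r, start 0; Z[21]=0
i=22: i≥r, start 0; Z[22]=3 scan→box=[22,25)
i=23: min(r-i=2, Z[1]=0)=0; Z[23]=0
i=24: min(r-i=1, Z[2]=0)=0; Z[24]=0
i=25: i≥r, start 0; Z[25]=0
i=26: i≥r, start 0; Z[26]=0

[27, 0, 0, 0, 0, 3, 0, 0, 0, 1, 0, 0, 1, 0, 0, 4, 0, 0, 0, 1, 0, 0, 3, 0, 0, 0, 0]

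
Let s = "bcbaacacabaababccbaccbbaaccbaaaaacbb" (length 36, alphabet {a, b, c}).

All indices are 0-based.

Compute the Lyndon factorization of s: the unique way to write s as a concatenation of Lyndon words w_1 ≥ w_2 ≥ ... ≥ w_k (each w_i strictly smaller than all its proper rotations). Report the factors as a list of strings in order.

["bc", "b", "aacacab", "aababccbaccbbaaccb", "aaaaacbb"]

emit factor 1: 'bc' (i=0, period=2)
emit factor 2: 'b' (i=2, period=1)
emit factor 3: 'aacacab' (i=3, period=7)
emit factor 4: 'aababccbaccbbaaccb' (i=10, period=18)
emit factor 5: 'aaaaacbb' (i=28, period=8)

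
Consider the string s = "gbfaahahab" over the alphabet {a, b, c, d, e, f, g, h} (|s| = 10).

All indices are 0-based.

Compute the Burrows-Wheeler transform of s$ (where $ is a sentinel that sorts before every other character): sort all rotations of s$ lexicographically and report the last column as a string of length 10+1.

rank  rotation     last
    0  $gbfaahahab  b
    1  aahahab$gbf  f
    2  ab$gbfaahah  h
    3  ahab$gbfaah  h
    4  ahahab$gbfa  a
    5  b$gbfaahaha  a
    6  bfaahahab$g  g
    7  faahahab$gb  b
    8  gbfaahahab$  $
    9  hab$gbfaaha  a
   10  hahab$gbfaa  a

bfhhaagb$aa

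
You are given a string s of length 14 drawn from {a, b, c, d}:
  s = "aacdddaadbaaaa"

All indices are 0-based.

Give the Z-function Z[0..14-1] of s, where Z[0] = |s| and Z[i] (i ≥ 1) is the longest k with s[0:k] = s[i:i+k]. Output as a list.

[14, 1, 0, 0, 0, 0, 2, 1, 0, 0, 2, 2, 2, 1]

Z[0]=14
i=1: i≥r, start 0; Z[1]=1 scan→box=[1,2)
i=2: i≥r, start 0; Z[2]=0
i=3: i≥r, start 0; Z[3]=0
i=4: i≥r, start 0; Z[4]=0
i=5: i≥r, start 0; Z[5]=0
i=6: i≥r, start 0; Z[6]=2 scan→box=[6,8)
i=7: min(r-i=1, Z[1]=1)=1; Z[7]=1
i=8: i≥r, start 0; Z[8]=0
i=9: i≥r, start 0; Z[9]=0
i=10: i≥r, start 0; Z[10]=2 scan→box=[10,12)
i=11: min(r-i=1, Z[1]=1)=1; Z[11]=2 scan→box=[11,13)
i=12: min(r-i=1, Z[1]=1)=1; Z[12]=2 scan→box=[12,14)
i=13: min(r-i=1, Z[1]=1)=1; Z[13]=1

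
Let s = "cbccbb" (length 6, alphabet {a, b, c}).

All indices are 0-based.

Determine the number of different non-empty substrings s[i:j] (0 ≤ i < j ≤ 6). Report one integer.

16

rank | idx | suffix
   0 |   5 | b
   1 |   4 | bb
   2 |   1 | bccbb
   3 |   3 | cbb
   4 |   0 | cbccbb
   5 |   2 | ccbb

SA = [5, 4, 1, 3, 0, 2]
[i] adj suffixes → lcp
  [1] 5/4 → 1 ('b')
  [2] 4/1 → 1 ('b')
  [3] 1/3 → 0 ('')
  [4] 3/0 → 2 ('cb')
  [5] 0/2 → 1 ('c')

n(n+1)/2 = 6·7/2 = 21
Σ LCP = 0 + 1 + 1 + 0 + 2 + 1 = 5
distinct = 21 − 5 = 16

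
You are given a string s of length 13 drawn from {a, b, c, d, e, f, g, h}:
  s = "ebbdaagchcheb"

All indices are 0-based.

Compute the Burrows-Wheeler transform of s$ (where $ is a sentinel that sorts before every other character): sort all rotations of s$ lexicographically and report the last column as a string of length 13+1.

bdaeebghbh$acc

rank  rotation        last
    0  $ebbdaagchcheb  b
    1  aagchcheb$ebbd  d
    2  agchcheb$ebbda  a
    3  b$ebbdaagchche  e
    4  bbdaagchcheb$e  e
    5  bdaagchcheb$eb  b
    6  chcheb$ebbdaag  g
    7  cheb$ebbdaagch  h
    8  daagchcheb$ebb  b
    9  eb$ebbdaagchch  h
   10  ebbdaagchcheb$  $
   11  gchcheb$ebbdaa  a
   12  hcheb$ebbdaagc  c
   13  heb$ebbdaagchc  c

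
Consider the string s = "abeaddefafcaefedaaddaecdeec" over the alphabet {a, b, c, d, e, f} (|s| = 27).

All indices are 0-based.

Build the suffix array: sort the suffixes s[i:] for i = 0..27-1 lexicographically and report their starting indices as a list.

rank→(start, suffix):
  0 → (16, 'aaddaecdeec')
  1 → (0, 'abeaddefafcaefedaaddaecdeec')
  2 → (17, 'addaecdeec')
  3 → (3, 'addefafcaefedaaddaecdeec')
  4 → (20, 'aecdeec')
  5 → (11, 'aefedaaddaecdeec')
  6 → (8, 'afcaefedaaddaecdeec')
  7 → (1, 'beaddefafcaefedaaddaecdeec')
  8 → (26, 'c')
  9 → (10, 'caefedaaddaecdeec')
  10 → (22, 'cdeec')
  11 → (15, 'daaddaecdeec')
  12 → (19, 'daecdeec')
  13 → (18, 'ddaecdeec')
  14 → (4, 'ddefafcaefedaaddaecdeec')
  15 → (23, 'deec')
  16 → (5, 'defafcaefedaaddaecdeec')
  17 → (2, 'eaddefafcaefedaaddaecdeec')
  18 → (25, 'ec')
  19 → (21, 'ecdeec')
  20 → (14, 'edaaddaecdeec')
  21 → (24, 'eec')
  22 → (6, 'efafcaefedaaddaecdeec')
  23 → (12, 'efedaaddaecdeec')
  24 → (7, 'fafcaefedaaddaecdeec')
  25 → (9, 'fcaefedaaddaecdeec')
  26 → (13, 'fedaaddaecdeec')

[16, 0, 17, 3, 20, 11, 8, 1, 26, 10, 22, 15, 19, 18, 4, 23, 5, 2, 25, 21, 14, 24, 6, 12, 7, 9, 13]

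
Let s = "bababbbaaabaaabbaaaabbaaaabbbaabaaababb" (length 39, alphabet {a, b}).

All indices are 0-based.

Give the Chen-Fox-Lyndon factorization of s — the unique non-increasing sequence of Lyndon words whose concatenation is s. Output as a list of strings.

emit factor 1: 'b' (i=0, period=1)
emit factor 2: 'ababbb' (i=1, period=6)
emit factor 3: 'aaabaaabb' (i=7, period=9)
emit factor 4: 'aaaabbaaaabbbaabaaababb' (i=16, period=23)

["b", "ababbb", "aaabaaabb", "aaaabbaaaabbbaabaaababb"]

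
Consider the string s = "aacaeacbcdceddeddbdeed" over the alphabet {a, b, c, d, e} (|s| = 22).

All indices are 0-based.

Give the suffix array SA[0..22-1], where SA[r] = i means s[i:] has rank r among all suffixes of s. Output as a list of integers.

[0, 1, 5, 3, 7, 17, 2, 6, 8, 10, 21, 16, 9, 15, 12, 13, 18, 4, 20, 14, 11, 19]

sorted suffixes:
  #0 SA[0]=0  'aacaeacbcdceddeddbdeed'
  #1 SA[1]=1  'acaeacbcdceddeddbdeed'
  #2 SA[2]=5  'acbcdceddeddbdeed'
  #3 SA[3]=3  'aeacbcdceddeddbdeed'
  #4 SA[4]=7  'bcdceddeddbdeed'
  #5 SA[5]=17  'bdeed'
  #6 SA[6]=2  'caeacbcdceddeddbdeed'
  #7 SA[7]=6  'cbcdceddeddbdeed'
  #8 SA[8]=8  'cdceddeddbdeed'
  #9 SA[9]=10  'ceddeddbdeed'
  #10 SA[10]=21  'd'
  #11 SA[11]=16  'dbdeed'
  #12 SA[12]=9  'dceddeddbdeed'
  #13 SA[13]=15  'ddbdeed'
  #14 SA[14]=12  'ddeddbdeed'
  #15 SA[15]=13  'deddbdeed'
  #16 SA[16]=18  'deed'
  #17 SA[17]=4  'eacbcdceddeddbdeed'
  #18 SA[18]=20  'ed'
  #19 SA[19]=14  'eddbdeed'
  #20 SA[20]=11  'eddeddbdeed'
  #21 SA[21]=19  'eed'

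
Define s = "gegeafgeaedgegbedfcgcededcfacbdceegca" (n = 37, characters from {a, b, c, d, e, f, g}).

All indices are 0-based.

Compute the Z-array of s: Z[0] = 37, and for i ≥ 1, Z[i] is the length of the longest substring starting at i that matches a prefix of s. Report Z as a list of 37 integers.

Z[0]=37
i=1: i≥r, start 0; Z[1]=0
i=2: i≥r, start 0; Z[2]=2 grow→box=[2,4)
i=3: min(r-i=1, Z[1]=0)=0; Z[3]=0
i=4: i≥r, start 0; Z[4]=0
i=5: i≥r, start 0; Z[5]=0
i=6: i≥r, start 0; Z[6]=2 grow→box=[6,8)
i=7: min(r-i=1, Z[1]=0)=0; Z[7]=0
i=8: i≥r, start 0; Z[8]=0
i=9: i≥r, start 0; Z[9]=0
i=10: i≥r, start 0; Z[10]=0
i=11: i≥r, start 0; Z[11]=3 grow→box=[11,14)
i=12: min(r-i=2, Z[1]=0)=0; Z[12]=0
i=13: min(r-i=1, Z[2]=2)=1; Z[13]=1
i=14: i≥r, start 0; Z[14]=0
i=15: i≥r, start 0; Z[15]=0
i=16: i≥r, start 0; Z[16]=0
i=17: i≥r, start 0; Z[17]=0
i=18: i≥r, start 0; Z[18]=0
i=19: i≥r, start 0; Z[19]=1 grow→box=[19,20)
i=20: i≥r, start 0; Z[20]=0
i=21: i≥r, start 0; Z[21]=0
i=22: i≥r, start 0; Z[22]=0
i=23: i≥r, start 0; Z[23]=0
i=24: i≥r, start 0; Z[24]=0
i=25: i≥r, start 0; Z[25]=0
i=26: i≥r, start 0; Z[26]=0
i=27: i≥r, start 0; Z[27]=0
i=28: i≥r, start 0; Z[28]=0
i=29: i≥r, start 0; Z[29]=0
i=30: i≥r, start 0; Z[30]=0
i=31: i≥r, start 0; Z[31]=0
i=32: i≥r, start 0; Z[32]=0
i=33: i≥r, start 0; Z[33]=0
i=34: i≥r, start 0; Z[34]=1 grow→box=[34,35)
i=35: i≥r, start 0; Z[35]=0
i=36: i≥r, start 0; Z[36]=0

[37, 0, 2, 0, 0, 0, 2, 0, 0, 0, 0, 3, 0, 1, 0, 0, 0, 0, 0, 1, 0, 0, 0, 0, 0, 0, 0, 0, 0, 0, 0, 0, 0, 0, 1, 0, 0]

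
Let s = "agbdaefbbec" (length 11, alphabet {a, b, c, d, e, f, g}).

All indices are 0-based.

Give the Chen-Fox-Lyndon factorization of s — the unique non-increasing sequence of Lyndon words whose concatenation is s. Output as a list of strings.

emit factor 1: 'agbd' (i=0, period=4)
emit factor 2: 'aefbbec' (i=4, period=7)

["agbd", "aefbbec"]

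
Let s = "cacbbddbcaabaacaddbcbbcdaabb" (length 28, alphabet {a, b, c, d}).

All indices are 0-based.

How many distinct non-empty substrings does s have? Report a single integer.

sorted suffixes:
  #0 SA[0]=9  'aabaacaddbcbbcdaabb'
  #1 SA[1]=24  'aabb'
  #2 SA[2]=12  'aacaddbcbbcdaabb'
  #3 SA[3]=10  'abaacaddbcbbcdaabb'
  #4 SA[4]=25  'abb'
  #5 SA[5]=13  'acaddbcbbcdaabb'
  #6 SA[6]=1  'acbbddbcaabaacaddbcbbcdaabb'
  #7 SA[7]=15  'addbcbbcdaabb'
  #8 SA[8]=27  'b'
  #9 SA[9]=11  'baacaddbcbbcdaabb'
  #10 SA[10]=26  'bb'
  #11 SA[11]=20  'bbcdaabb'
  #12 SA[12]=3  'bbddbcaabaacaddbcbbcdaabb'
  #13 SA[13]=7  'bcaabaacaddbcbbcdaabb'
  #14 SA[14]=18  'bcbbcdaabb'
  #15 SA[15]=21  'bcdaabb'
  #16 SA[16]=4  'bddbcaabaacaddbcbbcdaabb'
  #17 SA[17]=8  'caabaacaddbcbbcdaabb'
  #18 SA[18]=0  'cacbbddbcaabaacaddbcbbcdaabb'
  #19 SA[19]=14  'caddbcbbcdaabb'
  #20 SA[20]=19  'cbbcdaabb'
  #21 SA[21]=2  'cbbddbcaabaacaddbcbbcdaabb'
  #22 SA[22]=22  'cdaabb'
  #23 SA[23]=23  'daabb'
  #24 SA[24]=6  'dbcaabaacaddbcbbcdaabb'
  #25 SA[25]=17  'dbcbbcdaabb'
  #26 SA[26]=5  'ddbcaabaacaddbcbbcdaabb'
  #27 SA[27]=16  'ddbcbbcdaabb'

SA = [9, 24, 12, 10, 25, 13, 1, 15, 27, 11, 26, 20, 3, 7, 18, 21, 4, 8, 0, 14, 19, 2, 22, 23, 6, 17, 5, 16]
[i] adj suffixes → lcp
  [1] 9/24 → 3 ('aab')
  [2] 24/12 → 2 ('aa')
  [3] 12/10 → 1 ('a')
  [4] 10/25 → 2 ('ab')
  [5] 25/13 → 1 ('a')
  [6] 13/1 → 2 ('ac')
  [7] 1/15 → 1 ('a')
  [8] 15/27 → 0 ('')
  [9] 27/11 → 1 ('b')
  [10] 11/26 → 1 ('b')
  [11] 26/20 → 2 ('bb')
  [12] 20/3 → 2 ('bb')
  [13] 3/7 → 1 ('b')
  [14] 7/18 → 2 ('bc')
  [15] 18/21 → 2 ('bc')
  [16] 21/4 → 1 ('b')
  [17] 4/8 → 0 ('')
  [18] 8/0 → 2 ('ca')
  [19] 0/14 → 2 ('ca')
  [20] 14/19 → 1 ('c')
  [21] 19/2 → 3 ('cbb')
  [22] 2/22 → 1 ('c')
  [23] 22/23 → 0 ('')
  [24] 23/6 → 1 ('d')
  [25] 6/17 → 3 ('dbc')
  [26] 17/5 → 1 ('d')
  [27] 5/16 → 4 ('ddbc')

n(n+1)/2 = 28·29/2 = 406
Σ LCP = 0 + 3 + 2 + 1 + 2 + 1 + 2 + 1 + 0 + 1 + 1 + 2 + 2 + 1 + 2 + 2 + 1 + 0 + 2 + 2 + 1 + 3 + 1 + 0 + 1 + 3 + 1 + 4 = 42
distinct = 406 − 42 = 364

364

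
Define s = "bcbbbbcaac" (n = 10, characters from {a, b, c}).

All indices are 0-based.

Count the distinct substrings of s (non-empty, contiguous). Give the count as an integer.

44

rank→(start, suffix):
  0 → (7, 'aac')
  1 → (8, 'ac')
  2 → (2, 'bbbbcaac')
  3 → (3, 'bbbcaac')
  4 → (4, 'bbcaac')
  5 → (5, 'bcaac')
  6 → (0, 'bcbbbbcaac')
  7 → (9, 'c')
  8 → (6, 'caac')
  9 → (1, 'cbbbbcaac')

SA = [7, 8, 2, 3, 4, 5, 0, 9, 6, 1]
rank  pair      lcp
   1  s[7:],s[8:]  1  'a'
   2  s[8:],s[2:]  0  ''
   3  s[2:],s[3:]  3  'bbb'
   4  s[3:],s[4:]  2  'bb'
   5  s[4:],s[5:]  1  'b'
   6  s[5:],s[0:]  2  'bc'
   7  s[0:],s[9:]  0  ''
   8  s[9:],s[6:]  1  'c'
   9  s[6:],s[1:]  1  'c'

n(n+1)/2 = 10·11/2 = 55
Σ LCP = 0 + 1 + 0 + 3 + 2 + 1 + 2 + 0 + 1 + 1 = 11
distinct = 55 − 11 = 44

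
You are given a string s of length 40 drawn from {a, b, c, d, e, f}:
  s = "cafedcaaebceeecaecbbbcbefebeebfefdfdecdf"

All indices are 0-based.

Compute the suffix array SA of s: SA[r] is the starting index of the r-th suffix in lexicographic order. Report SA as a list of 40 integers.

[6, 7, 15, 1, 18, 19, 20, 9, 26, 22, 29, 5, 14, 0, 17, 21, 37, 10, 4, 35, 38, 33, 8, 25, 28, 13, 16, 36, 3, 27, 12, 11, 31, 23, 39, 34, 32, 24, 2, 30]

rank→(start, suffix):
  0 → (6, 'aaebceeecaecbbbcbefebeebfefdfdecdf')
  1 → (7, 'aebceeecaecbbbcbefebeebfefdfdecdf')
  2 → (15, 'aecbbbcbefebeebfefdfdecdf')
  3 → (1, 'afedcaaebceeecaecbbbcbefebeebfefdfdecdf')
  4 → (18, 'bbbcbefebeebfefdfdecdf')
  5 → (19, 'bbcbefebeebfefdfdecdf')
  6 → (20, 'bcbefebeebfefdfdecdf')
  7 → (9, 'bceeecaecbbbcbefebeebfefdfdecdf')
  8 → (26, 'beebfefdfdecdf')
  9 → (22, 'befebeebfefdfdecdf')
  10 → (29, 'bfefdfdecdf')
  11 → (5, 'caaebceeecaecbbbcbefebeebfefdfdecdf')
  12 → (14, 'caecbbbcbefebeebfefdfdecdf')
  13 → (0, 'cafedcaaebceeecaecbbbcbefebeebfefdfdecdf')
  14 → (17, 'cbbbcbefebeebfefdfdecdf')
  15 → (21, 'cbefebeebfefdfdecdf')
  16 → (37, 'cdf')
  17 → (10, 'ceeecaecbbbcbefebeebfefdfdecdf')
  18 → (4, 'dcaaebceeecaecbbbcbefebeebfefdfdecdf')
  19 → (35, 'decdf')
  20 → (38, 'df')
  21 → (33, 'dfdecdf')
  22 → (8, 'ebceeecaecbbbcbefebeebfefdfdecdf')
  23 → (25, 'ebeebfefdfdecdf')
  24 → (28, 'ebfefdfdecdf')
  25 → (13, 'ecaecbbbcbefebeebfefdfdecdf')
  26 → (16, 'ecbbbcbefebeebfefdfdecdf')
  27 → (36, 'ecdf')
  28 → (3, 'edcaaebceeecaecbbbcbefebeebfefdfdecdf')
  29 → (27, 'eebfefdfdecdf')
  30 → (12, 'eecaecbbbcbefebeebfefdfdecdf')
  31 → (11, 'eeecaecbbbcbefebeebfefdfdecdf')
  32 → (31, 'efdfdecdf')
  33 → (23, 'efebeebfefdfdecdf')
  34 → (39, 'f')
  35 → (34, 'fdecdf')
  36 → (32, 'fdfdecdf')
  37 → (24, 'febeebfefdfdecdf')
  38 → (2, 'fedcaaebceeecaecbbbcbefebeebfefdfdecdf')
  39 → (30, 'fefdfdecdf')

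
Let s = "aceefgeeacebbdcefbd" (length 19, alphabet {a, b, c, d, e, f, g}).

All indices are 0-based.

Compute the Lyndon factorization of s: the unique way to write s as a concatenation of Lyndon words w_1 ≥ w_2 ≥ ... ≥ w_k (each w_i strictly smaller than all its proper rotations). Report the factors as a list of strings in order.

emit factor 1: 'aceefgee' (i=0, period=8)
emit factor 2: 'acebbdcefbd' (i=8, period=11)

["aceefgee", "acebbdcefbd"]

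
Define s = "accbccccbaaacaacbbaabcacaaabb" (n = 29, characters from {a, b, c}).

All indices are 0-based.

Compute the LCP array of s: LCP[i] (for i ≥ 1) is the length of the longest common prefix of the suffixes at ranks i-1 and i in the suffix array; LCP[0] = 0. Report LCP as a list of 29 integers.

[0, 3, 2, 3, 2, 3, 1, 2, 1, 4, 2, 2, 0, 1, 3, 1, 2, 1, 2, 0, 3, 2, 1, 2, 2, 1, 3, 2, 3]

sorted suffixes:
  #0 SA[0]=24  'aaabb'
  #1 SA[1]=9  'aaacaacbbaabcacaaabb'
  #2 SA[2]=25  'aabb'
  #3 SA[3]=18  'aabcacaaabb'
  #4 SA[4]=10  'aacaacbbaabcacaaabb'
  #5 SA[5]=13  'aacbbaabcacaaabb'
  #6 SA[6]=26  'abb'
  #7 SA[7]=19  'abcacaaabb'
  #8 SA[8]=22  'acaaabb'
  #9 SA[9]=11  'acaacbbaabcacaaabb'
  #10 SA[10]=14  'acbbaabcacaaabb'
  #11 SA[11]=0  'accbccccbaaacaacbbaabcacaaabb'
  #12 SA[12]=28  'b'
  #13 SA[13]=8  'baaacaacbbaabcacaaabb'
  #14 SA[14]=17  'baabcacaaabb'
  #15 SA[15]=27  'bb'
  #16 SA[16]=16  'bbaabcacaaabb'
  #17 SA[17]=20  'bcacaaabb'
  #18 SA[18]=3  'bccccbaaacaacbbaabcacaaabb'
  #19 SA[19]=23  'caaabb'
  #20 SA[20]=12  'caacbbaabcacaaabb'
  #21 SA[21]=21  'cacaaabb'
  #22 SA[22]=7  'cbaaacaacbbaabcacaaabb'
  #23 SA[23]=15  'cbbaabcacaaabb'
  #24 SA[24]=2  'cbccccbaaacaacbbaabcacaaabb'
  #25 SA[25]=6  'ccbaaacaacbbaabcacaaabb'
  #26 SA[26]=1  'ccbccccbaaacaacbbaabcacaaabb'
  #27 SA[27]=5  'cccbaaacaacbbaabcacaaabb'
  #28 SA[28]=4  'ccccbaaacaacbbaabcacaaabb'

SA = [24, 9, 25, 18, 10, 13, 26, 19, 22, 11, 14, 0, 28, 8, 17, 27, 16, 20, 3, 23, 12, 21, 7, 15, 2, 6, 1, 5, 4]
rank  pair      lcp
   1  s[24:],s[9:]  3  'aaa'
   2  s[9:],s[25:]  2  'aa'
   3  s[25:],s[18:]  3  'aab'
   4  s[18:],s[10:]  2  'aa'
   5  s[10:],s[13:]  3  'aac'
   6  s[13:],s[26:]  1  'a'
   7  s[26:],s[19:]  2  'ab'
   8  s[19:],s[22:]  1  'a'
   9  s[22:],s[11:]  4  'acaa'
  10  s[11:],s[14:]  2  'ac'
  11  s[14:],s[0:]  2  'ac'
  12  s[0:],s[28:]  0  ''
  13  s[28:],s[8:]  1  'b'
  14  s[8:],s[17:]  3  'baa'
  15  s[17:],s[27:]  1  'b'
  16  s[27:],s[16:]  2  'bb'
  17  s[16:],s[20:]  1  'b'
  18  s[20:],s[3:]  2  'bc'
  19  s[3:],s[23:]  0  ''
  20  s[23:],s[12:]  3  'caa'
  21  s[12:],s[21:]  2  'ca'
  22  s[21:],s[7:]  1  'c'
  23  s[7:],s[15:]  2  'cb'
  24  s[15:],s[2:]  2  'cb'
  25  s[2:],s[6:]  1  'c'
  26  s[6:],s[1:]  3  'ccb'
  27  s[1:],s[5:]  2  'cc'
  28  s[5:],s[4:]  3  'ccc'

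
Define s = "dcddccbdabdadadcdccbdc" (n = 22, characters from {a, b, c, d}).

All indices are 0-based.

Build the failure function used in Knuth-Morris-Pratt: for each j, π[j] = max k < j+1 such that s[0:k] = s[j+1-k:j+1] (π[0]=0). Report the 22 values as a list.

π[0] = 0
j=1 s[j]='c': π[1]=0 (border '')
j=2 s[j]='d': π[2]=1 (border 'd')
j=3 s[j]='d': k: 1→0; π[3]=1 (border 'd')
j=4 s[j]='c': π[4]=2 (border 'dc')
j=5 s[j]='c': k: 2→0; π[5]=0 (border '')
j=6 s[j]='b': π[6]=0 (border '')
j=7 s[j]='d': π[7]=1 (border 'd')
j=8 s[j]='a': k: 1→0; π[8]=0 (border '')
j=9 s[j]='b': π[9]=0 (border '')
j=10 s[j]='d': π[10]=1 (border 'd')
j=11 s[j]='a': k: 1→0; π[11]=0 (border '')
j=12 s[j]='d': π[12]=1 (border 'd')
j=13 s[j]='a': k: 1→0; π[13]=0 (border '')
j=14 s[j]='d': π[14]=1 (border 'd')
j=15 s[j]='c': π[15]=2 (border 'dc')
j=16 s[j]='d': π[16]=3 (border 'dcd')
j=17 s[j]='c': k: 3→1; π[17]=2 (border 'dc')
j=18 s[j]='c': k: 2→0; π[18]=0 (border '')
j=19 s[j]='b': π[19]=0 (border '')
j=20 s[j]='d': π[20]=1 (border 'd')
j=21 s[j]='c': π[21]=2 (border 'dc')

[0, 0, 1, 1, 2, 0, 0, 1, 0, 0, 1, 0, 1, 0, 1, 2, 3, 2, 0, 0, 1, 2]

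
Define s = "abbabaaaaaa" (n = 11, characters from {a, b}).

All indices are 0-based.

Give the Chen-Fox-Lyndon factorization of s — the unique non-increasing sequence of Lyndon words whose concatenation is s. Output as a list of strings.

["abb", "ab", "a", "a", "a", "a", "a", "a"]

emit factor 1: 'abb' (i=0, period=3)
emit factor 2: 'ab' (i=3, period=2)
emit factor 3: 'a' (i=5, period=1)
emit factor 4: 'a' (i=6, period=1)
emit factor 5: 'a' (i=7, period=1)
emit factor 6: 'a' (i=8, period=1)
emit factor 7: 'a' (i=9, period=1)
emit factor 8: 'a' (i=10, period=1)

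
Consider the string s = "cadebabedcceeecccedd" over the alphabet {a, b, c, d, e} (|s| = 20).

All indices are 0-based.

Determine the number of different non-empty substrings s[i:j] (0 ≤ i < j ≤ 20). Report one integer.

189

rank | idx | suffix
   0 |   5 | abedcceeecccedd
   1 |   1 | adebabedcceeecccedd
   2 |   4 | babedcceeecccedd
   3 |   6 | bedcceeecccedd
   4 |   0 | cadebabedcceeecccedd
   5 |  14 | cccedd
   6 |  15 | ccedd
   7 |   9 | cceeecccedd
   8 |  16 | cedd
   9 |  10 | ceeecccedd
  10 |  19 | d
  11 |   8 | dcceeecccedd
  12 |  18 | dd
  13 |   2 | debabedcceeecccedd
  14 |   3 | ebabedcceeecccedd
  15 |  13 | ecccedd
  16 |   7 | edcceeecccedd
  17 |  17 | edd
  18 |  12 | eecccedd
  19 |  11 | eeecccedd

SA = [5, 1, 4, 6, 0, 14, 15, 9, 16, 10, 19, 8, 18, 2, 3, 13, 7, 17, 12, 11]
i: (SA[i-1],SA[i]) lcp shared
  1: (5,1) 1 'a'
  2: (1,4) 0 ''
  3: (4,6) 1 'b'
  4: (6,0) 0 ''
  5: (0,14) 1 'c'
  6: (14,15) 2 'cc'
  7: (15,9) 3 'cce'
  8: (9,16) 1 'c'
  9: (16,10) 2 'ce'
  10: (10,19) 0 ''
  11: (19,8) 1 'd'
  12: (8,18) 1 'd'
  13: (18,2) 1 'd'
  14: (2,3) 0 ''
  15: (3,13) 1 'e'
  16: (13,7) 1 'e'
  17: (7,17) 2 'ed'
  18: (17,12) 1 'e'
  19: (12,11) 2 'ee'

n(n+1)/2 = 20·21/2 = 210
Σ LCP = 0 + 1 + 0 + 1 + 0 + 1 + 2 + 3 + 1 + 2 + 0 + 1 + 1 + 1 + 0 + 1 + 1 + 2 + 1 + 2 = 21
distinct = 210 − 21 = 189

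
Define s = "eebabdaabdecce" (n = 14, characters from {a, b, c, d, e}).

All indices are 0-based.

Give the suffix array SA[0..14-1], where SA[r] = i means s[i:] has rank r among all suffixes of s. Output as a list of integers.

[6, 3, 7, 2, 4, 8, 11, 12, 5, 9, 13, 1, 10, 0]

rank→(start, suffix):
  0 → (6, 'aabdecce')
  1 → (3, 'abdaabdecce')
  2 → (7, 'abdecce')
  3 → (2, 'babdaabdecce')
  4 → (4, 'bdaabdecce')
  5 → (8, 'bdecce')
  6 → (11, 'cce')
  7 → (12, 'ce')
  8 → (5, 'daabdecce')
  9 → (9, 'decce')
  10 → (13, 'e')
  11 → (1, 'ebabdaabdecce')
  12 → (10, 'ecce')
  13 → (0, 'eebabdaabdecce')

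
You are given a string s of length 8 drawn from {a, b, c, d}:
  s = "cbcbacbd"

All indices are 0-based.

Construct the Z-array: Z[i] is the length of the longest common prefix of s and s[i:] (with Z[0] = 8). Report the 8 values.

Z[0]=8
i=1: i≥r, start 0; Z[1]=0
i=2: i≥r, start 0; Z[2]=2 scan→box=[2,4)
i=3: min(r-i=1, Z[1]=0)=0; Z[3]=0
i=4: i≥r, start 0; Z[4]=0
i=5: i≥r, start 0; Z[5]=2 scan→box=[5,7)
i=6: min(r-i=1, Z[1]=0)=0; Z[6]=0
i=7: i≥r, start 0; Z[7]=0

[8, 0, 2, 0, 0, 2, 0, 0]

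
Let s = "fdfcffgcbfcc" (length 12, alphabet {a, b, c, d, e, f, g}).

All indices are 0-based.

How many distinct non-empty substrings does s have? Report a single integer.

sorted suffixes:
  #0 SA[0]=8  'bfcc'
  #1 SA[1]=11  'c'
  #2 SA[2]=7  'cbfcc'
  #3 SA[3]=10  'cc'
  #4 SA[4]=3  'cffgcbfcc'
  #5 SA[5]=1  'dfcffgcbfcc'
  #6 SA[6]=9  'fcc'
  #7 SA[7]=2  'fcffgcbfcc'
  #8 SA[8]=0  'fdfcffgcbfcc'
  #9 SA[9]=4  'ffgcbfcc'
  #10 SA[10]=5  'fgcbfcc'
  #11 SA[11]=6  'gcbfcc'

SA = [8, 11, 7, 10, 3, 1, 9, 2, 0, 4, 5, 6]
i: (SA[i-1],SA[i]) lcp shared
  1: (8,11) 0 ''
  2: (11,7) 1 'c'
  3: (7,10) 1 'c'
  4: (10,3) 1 'c'
  5: (3,1) 0 ''
  6: (1,9) 0 ''
  7: (9,2) 2 'fc'
  8: (2,0) 1 'f'
  9: (0,4) 1 'f'
  10: (4,5) 1 'f'
  11: (5,6) 0 ''

n(n+1)/2 = 12·13/2 = 78
Σ LCP = 0 + 0 + 1 + 1 + 1 + 0 + 0 + 2 + 1 + 1 + 1 + 0 = 8
distinct = 78 − 8 = 70

70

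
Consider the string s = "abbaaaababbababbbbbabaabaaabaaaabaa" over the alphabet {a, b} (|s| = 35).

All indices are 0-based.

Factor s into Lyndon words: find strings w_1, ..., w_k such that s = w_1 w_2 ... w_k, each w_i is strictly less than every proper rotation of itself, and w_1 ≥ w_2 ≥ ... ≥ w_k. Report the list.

["abb", "aaaababbababbbbbabaabaaab", "aaaab", "a", "a"]

emit factor 1: 'abb' (i=0, period=3)
emit factor 2: 'aaaababbababbbbbabaabaaab' (i=3, period=25)
emit factor 3: 'aaaab' (i=28, period=5)
emit factor 4: 'a' (i=33, period=1)
emit factor 5: 'a' (i=34, period=1)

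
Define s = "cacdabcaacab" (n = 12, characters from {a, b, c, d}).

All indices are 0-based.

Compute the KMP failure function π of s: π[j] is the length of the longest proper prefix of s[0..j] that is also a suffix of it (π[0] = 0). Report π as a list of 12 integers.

[0, 0, 1, 0, 0, 0, 1, 2, 0, 1, 2, 0]

π[0] = 0
j=1 s[j]='a': π[1]=0 (border '')
j=2 s[j]='c': π[2]=1 (border 'c')
j=3 s[j]='d': k: 1→0; π[3]=0 (border '')
j=4 s[j]='a': π[4]=0 (border '')
j=5 s[j]='b': π[5]=0 (border '')
j=6 s[j]='c': π[6]=1 (border 'c')
j=7 s[j]='a': π[7]=2 (border 'ca')
j=8 s[j]='a': k: 2→0; π[8]=0 (border '')
j=9 s[j]='c': π[9]=1 (border 'c')
j=10 s[j]='a': π[10]=2 (border 'ca')
j=11 s[j]='b': k: 2→0; π[11]=0 (border '')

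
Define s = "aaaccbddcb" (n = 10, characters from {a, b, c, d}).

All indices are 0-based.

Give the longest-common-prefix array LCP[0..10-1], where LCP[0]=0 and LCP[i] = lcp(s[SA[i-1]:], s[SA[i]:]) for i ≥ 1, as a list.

sorted suffixes:
  #0 SA[0]=0  'aaaccbddcb'
  #1 SA[1]=1  'aaccbddcb'
  #2 SA[2]=2  'accbddcb'
  #3 SA[3]=9  'b'
  #4 SA[4]=5  'bddcb'
  #5 SA[5]=8  'cb'
  #6 SA[6]=4  'cbddcb'
  #7 SA[7]=3  'ccbddcb'
  #8 SA[8]=7  'dcb'
  #9 SA[9]=6  'ddcb'

SA = [0, 1, 2, 9, 5, 8, 4, 3, 7, 6]
rank  pair      lcp
   1  s[0:],s[1:]  2  'aa'
   2  s[1:],s[2:]  1  'a'
   3  s[2:],s[9:]  0  ''
   4  s[9:],s[5:]  1  'b'
   5  s[5:],s[8:]  0  ''
   6  s[8:],s[4:]  2  'cb'
   7  s[4:],s[3:]  1  'c'
   8  s[3:],s[7:]  0  ''
   9  s[7:],s[6:]  1  'd'

[0, 2, 1, 0, 1, 0, 2, 1, 0, 1]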